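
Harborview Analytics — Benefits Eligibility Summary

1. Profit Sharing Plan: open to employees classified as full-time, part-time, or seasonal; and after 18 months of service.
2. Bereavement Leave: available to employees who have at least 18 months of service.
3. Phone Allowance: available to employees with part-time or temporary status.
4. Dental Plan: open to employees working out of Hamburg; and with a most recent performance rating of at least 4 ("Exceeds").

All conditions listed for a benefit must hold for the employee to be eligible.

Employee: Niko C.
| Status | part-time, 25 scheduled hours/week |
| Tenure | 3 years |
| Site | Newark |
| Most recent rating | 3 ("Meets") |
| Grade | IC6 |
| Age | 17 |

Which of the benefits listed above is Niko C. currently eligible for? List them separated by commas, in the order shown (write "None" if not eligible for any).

Profit Sharing Plan — status part-time ✓; service 3 years ≥ 18 months (≈540 days) ✓ → eligible.
Bereavement Leave — service 3 years ≥ 18 months (≈540 days) ✓ → eligible.
Phone Allowance — status part-time ✓ → eligible.
Dental Plan — site Newark ✗ (not Hamburg) → not eligible.

Profit Sharing Plan, Bereavement Leave, Phone Allowance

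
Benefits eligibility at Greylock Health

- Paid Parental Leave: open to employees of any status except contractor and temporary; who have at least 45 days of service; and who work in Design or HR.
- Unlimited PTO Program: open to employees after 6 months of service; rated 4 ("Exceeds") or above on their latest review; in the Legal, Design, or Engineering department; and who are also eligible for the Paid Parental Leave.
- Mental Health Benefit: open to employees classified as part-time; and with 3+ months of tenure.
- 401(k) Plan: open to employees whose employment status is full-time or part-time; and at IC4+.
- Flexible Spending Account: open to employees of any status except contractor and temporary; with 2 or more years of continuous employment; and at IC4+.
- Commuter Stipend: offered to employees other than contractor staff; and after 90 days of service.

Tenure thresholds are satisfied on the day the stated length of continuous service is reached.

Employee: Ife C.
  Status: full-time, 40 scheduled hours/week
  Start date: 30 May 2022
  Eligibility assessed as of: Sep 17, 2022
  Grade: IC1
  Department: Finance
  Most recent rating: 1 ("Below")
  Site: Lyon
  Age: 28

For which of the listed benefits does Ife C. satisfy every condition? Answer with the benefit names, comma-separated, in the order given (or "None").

Service from 30 May 2022 to Sep 17, 2022: 110 days.
Paid Parental Leave — status full-time ✓ (not excluded); service 110 days ≥ 45 days ✓; dept Finance ✗ → not eligible.
Unlimited PTO Program — service 110 days < 6 months (≈180 days) ✗ → not eligible.
Mental Health Benefit — status full-time ✗ (requires part-time) → not eligible.
401(k) Plan — status full-time ✓; grade IC1 < IC4 ✗ → not eligible.
Flexible Spending Account — status full-time ✓ (not excluded); service 110 days < 2 years (≈730 days) ✗ → not eligible.
Commuter Stipend — status full-time ✓ (not excluded); service 110 days ≥ 90 days ✓ → eligible.

Commuter Stipend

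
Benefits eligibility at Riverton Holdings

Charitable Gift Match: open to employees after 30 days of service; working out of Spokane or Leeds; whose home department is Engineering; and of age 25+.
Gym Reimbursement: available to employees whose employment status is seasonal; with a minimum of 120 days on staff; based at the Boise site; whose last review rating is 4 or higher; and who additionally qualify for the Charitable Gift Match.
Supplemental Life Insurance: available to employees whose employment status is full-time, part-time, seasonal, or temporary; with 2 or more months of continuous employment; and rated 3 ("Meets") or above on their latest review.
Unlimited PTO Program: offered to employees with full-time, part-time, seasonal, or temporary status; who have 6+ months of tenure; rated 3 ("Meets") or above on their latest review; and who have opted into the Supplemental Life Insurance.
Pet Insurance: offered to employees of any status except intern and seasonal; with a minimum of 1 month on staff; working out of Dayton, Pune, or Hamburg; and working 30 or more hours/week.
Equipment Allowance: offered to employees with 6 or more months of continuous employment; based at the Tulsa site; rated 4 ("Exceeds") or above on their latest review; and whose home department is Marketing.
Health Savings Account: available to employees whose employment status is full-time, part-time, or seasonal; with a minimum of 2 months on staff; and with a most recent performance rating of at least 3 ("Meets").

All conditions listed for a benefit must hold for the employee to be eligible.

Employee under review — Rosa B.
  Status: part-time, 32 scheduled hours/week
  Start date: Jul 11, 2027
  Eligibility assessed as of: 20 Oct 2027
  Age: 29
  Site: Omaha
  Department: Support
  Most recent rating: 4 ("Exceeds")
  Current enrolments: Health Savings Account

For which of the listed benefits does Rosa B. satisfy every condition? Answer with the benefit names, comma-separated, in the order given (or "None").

Service from Jul 11, 2027 to 20 Oct 2027: 101 days.
Charitable Gift Match — service 101 days ≥ 30 days ✓; site Omaha ✗ (not Spokane or Leeds) → not eligible.
Gym Reimbursement — status part-time ✗ (requires seasonal) → not eligible.
Supplemental Life Insurance — status part-time ✓; service 101 days ≥ 2 months (≈60 days) ✓; rating 4 ≥ 3 ✓ → eligible.
Unlimited PTO Program — status part-time ✓; service 101 days < 6 months (≈180 days) ✗ → not eligible.
Pet Insurance — status part-time ✓ (not excluded); service 101 days ≥ 1 month (≈30 days) ✓; site Omaha ✗ (not Dayton, Pune, or Hamburg) → not eligible.
Equipment Allowance — service 101 days < 6 months (≈180 days) ✗ → not eligible.
Health Savings Account — status part-time ✓; service 101 days ≥ 2 months (≈60 days) ✓; rating 4 ≥ 3 ✓ → eligible.

Supplemental Life Insurance, Health Savings Account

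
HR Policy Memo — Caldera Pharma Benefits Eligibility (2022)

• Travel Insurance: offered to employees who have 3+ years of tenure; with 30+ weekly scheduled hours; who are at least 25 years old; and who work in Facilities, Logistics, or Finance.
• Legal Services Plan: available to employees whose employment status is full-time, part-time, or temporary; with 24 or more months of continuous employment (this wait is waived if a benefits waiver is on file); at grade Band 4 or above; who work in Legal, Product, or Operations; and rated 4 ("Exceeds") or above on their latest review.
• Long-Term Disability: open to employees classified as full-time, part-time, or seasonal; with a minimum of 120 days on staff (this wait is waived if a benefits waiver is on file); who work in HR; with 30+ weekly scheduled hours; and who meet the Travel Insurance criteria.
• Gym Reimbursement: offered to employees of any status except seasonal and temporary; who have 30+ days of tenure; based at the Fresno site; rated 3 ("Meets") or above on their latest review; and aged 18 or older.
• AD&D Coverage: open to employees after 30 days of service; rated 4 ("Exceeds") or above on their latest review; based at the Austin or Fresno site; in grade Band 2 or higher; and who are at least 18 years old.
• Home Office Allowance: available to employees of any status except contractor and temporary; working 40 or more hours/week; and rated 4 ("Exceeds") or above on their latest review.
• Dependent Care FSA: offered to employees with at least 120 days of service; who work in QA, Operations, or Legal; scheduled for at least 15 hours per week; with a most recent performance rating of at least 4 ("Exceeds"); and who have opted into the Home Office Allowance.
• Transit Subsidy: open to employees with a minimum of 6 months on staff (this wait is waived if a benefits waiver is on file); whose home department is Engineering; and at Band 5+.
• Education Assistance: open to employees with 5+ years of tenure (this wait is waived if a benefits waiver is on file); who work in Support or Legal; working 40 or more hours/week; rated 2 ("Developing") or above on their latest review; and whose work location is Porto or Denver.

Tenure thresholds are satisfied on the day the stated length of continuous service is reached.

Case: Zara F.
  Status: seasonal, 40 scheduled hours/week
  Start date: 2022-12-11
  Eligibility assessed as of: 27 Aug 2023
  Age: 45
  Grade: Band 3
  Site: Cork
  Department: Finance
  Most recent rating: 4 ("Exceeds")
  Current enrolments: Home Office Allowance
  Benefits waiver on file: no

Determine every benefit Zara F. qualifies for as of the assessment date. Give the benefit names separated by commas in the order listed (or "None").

Home Office Allowance

Service from 2022-12-11 to 27 Aug 2023: 259 days.
Travel Insurance — service 259 days < 3 years (≈1095 days) ✗ → not eligible.
Legal Services Plan — status seasonal ✗ (requires full-time, part-time, or temporary) → not eligible.
Long-Term Disability — status seasonal ✓; no waiver, service 259 days ≥ 120 days ✓; dept Finance ✗ → not eligible.
Gym Reimbursement — status seasonal ✗ (excluded) → not eligible.
AD&D Coverage — service 259 days ≥ 30 days ✓; rating 4 ≥ 4 ✓; site Cork ✗ (not Austin or Fresno) → not eligible.
Home Office Allowance — status seasonal ✓ (not excluded); 40 hrs/wk ≥ 40 ✓; rating 4 ≥ 4 ✓ → eligible.
Dependent Care FSA — service 259 days ≥ 120 days ✓; dept Finance ✗ → not eligible.
Transit Subsidy — no waiver, service 259 days ≥ 6 months (≈180 days) ✓; dept Finance ✗ → not eligible.
Education Assistance — no waiver, service 259 days < 5 years (≈1825 days) ✗ → not eligible.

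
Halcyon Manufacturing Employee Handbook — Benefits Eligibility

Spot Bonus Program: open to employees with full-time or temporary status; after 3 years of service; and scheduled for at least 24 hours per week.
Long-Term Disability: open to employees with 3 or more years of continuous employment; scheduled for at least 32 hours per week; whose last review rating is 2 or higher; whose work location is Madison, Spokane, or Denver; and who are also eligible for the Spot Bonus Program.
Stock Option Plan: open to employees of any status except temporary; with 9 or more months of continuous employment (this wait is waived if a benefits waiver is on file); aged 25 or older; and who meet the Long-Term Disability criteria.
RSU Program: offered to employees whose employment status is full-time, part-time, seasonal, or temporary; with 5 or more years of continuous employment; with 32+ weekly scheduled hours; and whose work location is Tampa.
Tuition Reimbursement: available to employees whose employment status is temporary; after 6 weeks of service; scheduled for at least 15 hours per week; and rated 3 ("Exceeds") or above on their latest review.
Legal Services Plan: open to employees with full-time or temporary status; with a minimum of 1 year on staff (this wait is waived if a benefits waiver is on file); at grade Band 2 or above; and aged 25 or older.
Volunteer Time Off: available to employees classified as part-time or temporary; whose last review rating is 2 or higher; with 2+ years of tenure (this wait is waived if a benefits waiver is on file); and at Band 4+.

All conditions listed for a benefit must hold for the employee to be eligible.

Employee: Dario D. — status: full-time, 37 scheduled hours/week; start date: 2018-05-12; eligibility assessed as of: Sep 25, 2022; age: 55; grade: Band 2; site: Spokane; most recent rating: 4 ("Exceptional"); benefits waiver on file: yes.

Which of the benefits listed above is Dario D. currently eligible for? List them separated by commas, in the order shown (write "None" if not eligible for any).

Spot Bonus Program, Long-Term Disability, Stock Option Plan, Legal Services Plan

Service from 2018-05-12 to Sep 25, 2022: 1597 days.
Spot Bonus Program — status full-time ✓; service 1597 days ≥ 3 years (≈1095 days) ✓; 37 hrs/wk ≥ 24 ✓ → eligible.
Long-Term Disability — service 1597 days ≥ 3 years (≈1095 days) ✓; 37 hrs/wk ≥ 32 ✓; rating 4 ≥ 2 ✓; site Spokane ✓; eligible for Spot Bonus Program ✓ → eligible.
Stock Option Plan — status full-time ✓ (not excluded); benefits waiver on file ✓; age 55 ≥ 25 ✓; eligible for Long-Term Disability ✓ → eligible.
RSU Program — status full-time ✓; service 1597 days < 5 years (≈1825 days) ✗ → not eligible.
Tuition Reimbursement — status full-time ✗ (requires temporary) → not eligible.
Legal Services Plan — status full-time ✓; benefits waiver on file ✓; grade Band 2 ≥ Band 2 ✓; age 55 ≥ 25 ✓ → eligible.
Volunteer Time Off — status full-time ✗ (requires part-time or temporary) → not eligible.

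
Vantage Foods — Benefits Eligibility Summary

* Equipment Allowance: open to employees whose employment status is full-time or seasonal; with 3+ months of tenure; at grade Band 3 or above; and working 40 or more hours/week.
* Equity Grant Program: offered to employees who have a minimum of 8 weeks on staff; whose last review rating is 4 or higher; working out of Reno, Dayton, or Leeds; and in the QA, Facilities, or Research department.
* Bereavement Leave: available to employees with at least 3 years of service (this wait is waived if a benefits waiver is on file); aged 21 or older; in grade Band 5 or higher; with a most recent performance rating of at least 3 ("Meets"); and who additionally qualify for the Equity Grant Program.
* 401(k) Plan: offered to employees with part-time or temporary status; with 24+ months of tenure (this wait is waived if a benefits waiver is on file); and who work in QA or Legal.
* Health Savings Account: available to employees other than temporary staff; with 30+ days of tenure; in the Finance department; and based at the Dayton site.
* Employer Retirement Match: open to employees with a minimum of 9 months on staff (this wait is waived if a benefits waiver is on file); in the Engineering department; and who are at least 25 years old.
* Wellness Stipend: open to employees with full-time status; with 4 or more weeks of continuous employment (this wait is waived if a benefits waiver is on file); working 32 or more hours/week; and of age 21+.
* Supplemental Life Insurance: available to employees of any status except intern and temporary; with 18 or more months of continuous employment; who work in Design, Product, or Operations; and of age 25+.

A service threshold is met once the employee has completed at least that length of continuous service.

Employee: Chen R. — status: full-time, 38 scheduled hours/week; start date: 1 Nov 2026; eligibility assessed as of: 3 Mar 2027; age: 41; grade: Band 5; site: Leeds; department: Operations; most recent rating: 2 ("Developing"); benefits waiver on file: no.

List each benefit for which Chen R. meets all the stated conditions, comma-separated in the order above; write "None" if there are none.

Service from 1 Nov 2026 to 3 Mar 2027: 122 days.
Equipment Allowance — status full-time ✓; service 122 days ≥ 3 months (≈90 days) ✓; grade Band 5 ≥ Band 3 ✓; 38 hrs/wk < 40 ✗ → not eligible.
Equity Grant Program — service 122 days ≥ 8 weeks (≈56 days) ✓; rating 2 < 4 ✗ → not eligible.
Bereavement Leave — no waiver, service 122 days < 3 years (≈1095 days) ✗ → not eligible.
401(k) Plan — status full-time ✗ (requires part-time or temporary) → not eligible.
Health Savings Account — status full-time ✓ (not excluded); service 122 days ≥ 30 days ✓; dept Operations ✗ → not eligible.
Employer Retirement Match — no waiver, service 122 days < 9 months (≈270 days) ✗ → not eligible.
Wellness Stipend — status full-time ✓; no waiver, service 122 days ≥ 4 weeks (≈28 days) ✓; 38 hrs/wk ≥ 32 ✓; age 41 ≥ 21 ✓ → eligible.
Supplemental Life Insurance — status full-time ✓ (not excluded); service 122 days < 18 months (≈540 days) ✗ → not eligible.

Wellness Stipend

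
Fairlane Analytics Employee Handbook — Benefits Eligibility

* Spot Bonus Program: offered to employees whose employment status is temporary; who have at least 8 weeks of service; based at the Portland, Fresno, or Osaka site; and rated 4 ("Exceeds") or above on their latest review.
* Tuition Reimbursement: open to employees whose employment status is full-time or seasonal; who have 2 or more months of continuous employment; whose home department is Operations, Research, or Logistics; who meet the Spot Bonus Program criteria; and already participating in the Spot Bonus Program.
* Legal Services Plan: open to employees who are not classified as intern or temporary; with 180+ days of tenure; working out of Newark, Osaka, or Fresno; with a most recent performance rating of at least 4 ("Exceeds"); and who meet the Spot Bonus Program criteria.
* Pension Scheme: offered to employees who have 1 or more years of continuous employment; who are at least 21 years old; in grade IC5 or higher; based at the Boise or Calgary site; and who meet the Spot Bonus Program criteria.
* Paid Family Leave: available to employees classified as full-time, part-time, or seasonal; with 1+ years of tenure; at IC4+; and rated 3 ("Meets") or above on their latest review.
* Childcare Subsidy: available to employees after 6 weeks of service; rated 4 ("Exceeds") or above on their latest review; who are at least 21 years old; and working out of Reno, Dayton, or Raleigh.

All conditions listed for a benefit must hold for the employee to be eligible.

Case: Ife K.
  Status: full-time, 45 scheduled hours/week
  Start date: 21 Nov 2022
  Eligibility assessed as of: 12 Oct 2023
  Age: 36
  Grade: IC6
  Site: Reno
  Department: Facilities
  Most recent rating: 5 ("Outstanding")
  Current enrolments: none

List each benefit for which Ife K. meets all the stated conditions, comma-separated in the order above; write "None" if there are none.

Childcare Subsidy

Service from 21 Nov 2022 to 12 Oct 2023: 325 days.
Spot Bonus Program — status full-time ✗ (requires temporary) → not eligible.
Tuition Reimbursement — status full-time ✓; service 325 days ≥ 2 months (≈60 days) ✓; dept Facilities ✗ → not eligible.
Legal Services Plan — status full-time ✓ (not excluded); service 325 days ≥ 180 days ✓; site Reno ✗ (not Newark, Osaka, or Fresno) → not eligible.
Pension Scheme — service 325 days < 1 year (≈365 days) ✗ → not eligible.
Paid Family Leave — status full-time ✓; service 325 days < 1 year (≈365 days) ✗ → not eligible.
Childcare Subsidy — service 325 days ≥ 6 weeks (≈42 days) ✓; rating 5 ≥ 4 ✓; age 36 ≥ 21 ✓; site Reno ✓ → eligible.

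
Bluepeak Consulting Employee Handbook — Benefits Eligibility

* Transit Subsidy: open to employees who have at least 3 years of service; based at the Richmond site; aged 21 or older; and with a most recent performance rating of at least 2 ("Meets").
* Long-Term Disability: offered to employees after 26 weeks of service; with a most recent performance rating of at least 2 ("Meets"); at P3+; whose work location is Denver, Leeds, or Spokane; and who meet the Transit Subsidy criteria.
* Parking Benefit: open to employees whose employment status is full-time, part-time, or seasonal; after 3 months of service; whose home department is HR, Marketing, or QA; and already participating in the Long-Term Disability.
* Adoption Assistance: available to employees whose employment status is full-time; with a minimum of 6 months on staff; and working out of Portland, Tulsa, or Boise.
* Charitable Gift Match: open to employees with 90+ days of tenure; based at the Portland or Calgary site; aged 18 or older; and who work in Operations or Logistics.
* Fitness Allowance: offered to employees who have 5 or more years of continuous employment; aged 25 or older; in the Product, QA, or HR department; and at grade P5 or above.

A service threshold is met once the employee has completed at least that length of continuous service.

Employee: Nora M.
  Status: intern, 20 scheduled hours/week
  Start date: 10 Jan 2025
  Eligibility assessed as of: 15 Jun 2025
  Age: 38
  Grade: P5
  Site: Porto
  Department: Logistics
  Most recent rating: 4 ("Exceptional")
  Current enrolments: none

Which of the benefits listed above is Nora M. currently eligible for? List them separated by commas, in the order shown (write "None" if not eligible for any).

None

Service from 10 Jan 2025 to 15 Jun 2025: 156 days.
Transit Subsidy — service 156 days < 3 years (≈1095 days) ✗ → not eligible.
Long-Term Disability — service 156 days < 26 weeks (≈182 days) ✗ → not eligible.
Parking Benefit — status intern ✗ (requires full-time, part-time, or seasonal) → not eligible.
Adoption Assistance — status intern ✗ (requires full-time) → not eligible.
Charitable Gift Match — service 156 days ≥ 90 days ✓; site Porto ✗ (not Portland or Calgary) → not eligible.
Fitness Allowance — service 156 days < 5 years (≈1825 days) ✗ → not eligible.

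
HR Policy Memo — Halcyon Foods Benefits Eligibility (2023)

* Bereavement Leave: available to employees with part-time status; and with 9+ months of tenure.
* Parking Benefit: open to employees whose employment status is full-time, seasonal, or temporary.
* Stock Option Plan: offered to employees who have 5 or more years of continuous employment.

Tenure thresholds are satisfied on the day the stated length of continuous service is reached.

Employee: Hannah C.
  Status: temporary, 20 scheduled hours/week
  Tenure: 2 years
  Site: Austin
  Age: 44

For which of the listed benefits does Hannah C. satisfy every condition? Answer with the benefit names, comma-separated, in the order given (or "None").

Parking Benefit

Bereavement Leave — status temporary ✗ (requires part-time) → not eligible.
Parking Benefit — status temporary ✓ → eligible.
Stock Option Plan — service 2 years < 5 years ✗ → not eligible.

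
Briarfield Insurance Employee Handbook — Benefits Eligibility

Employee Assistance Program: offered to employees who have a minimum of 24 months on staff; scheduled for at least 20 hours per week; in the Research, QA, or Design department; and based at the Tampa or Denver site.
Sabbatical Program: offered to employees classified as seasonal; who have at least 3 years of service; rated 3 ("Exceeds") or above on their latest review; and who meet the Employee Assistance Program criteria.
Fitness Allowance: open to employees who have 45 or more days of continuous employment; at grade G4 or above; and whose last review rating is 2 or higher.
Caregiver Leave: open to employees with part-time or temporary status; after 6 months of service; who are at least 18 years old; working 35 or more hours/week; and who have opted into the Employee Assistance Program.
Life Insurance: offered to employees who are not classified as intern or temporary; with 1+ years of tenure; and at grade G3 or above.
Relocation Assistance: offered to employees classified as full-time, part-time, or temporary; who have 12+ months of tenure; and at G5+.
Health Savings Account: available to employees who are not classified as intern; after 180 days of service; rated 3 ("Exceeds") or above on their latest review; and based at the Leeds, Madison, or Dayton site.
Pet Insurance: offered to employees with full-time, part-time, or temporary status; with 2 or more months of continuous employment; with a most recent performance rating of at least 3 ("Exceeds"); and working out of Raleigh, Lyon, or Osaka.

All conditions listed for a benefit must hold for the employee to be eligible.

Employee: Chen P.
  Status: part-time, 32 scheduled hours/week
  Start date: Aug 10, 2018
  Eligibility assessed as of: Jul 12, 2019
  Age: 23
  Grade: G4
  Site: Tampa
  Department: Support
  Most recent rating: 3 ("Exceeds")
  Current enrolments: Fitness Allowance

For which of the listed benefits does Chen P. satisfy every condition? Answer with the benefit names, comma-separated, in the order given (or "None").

Service from Aug 10, 2018 to Jul 12, 2019: 336 days.
Employee Assistance Program — service 336 days < 24 months (≈720 days) ✗ → not eligible.
Sabbatical Program — status part-time ✗ (requires seasonal) → not eligible.
Fitness Allowance — service 336 days ≥ 45 days ✓; grade G4 ≥ G4 ✓; rating 3 ≥ 2 ✓ → eligible.
Caregiver Leave — status part-time ✓; service 336 days ≥ 6 months (≈180 days) ✓; age 23 ≥ 18 ✓; 32 hrs/wk < 35 ✗ → not eligible.
Life Insurance — status part-time ✓ (not excluded); service 336 days < 1 year (≈365 days) ✗ → not eligible.
Relocation Assistance — status part-time ✓; service 336 days < 12 months (≈360 days) ✗ → not eligible.
Health Savings Account — status part-time ✓ (not excluded); service 336 days ≥ 180 days ✓; rating 3 ≥ 3 ✓; site Tampa ✗ (not Leeds, Madison, or Dayton) → not eligible.
Pet Insurance — status part-time ✓; service 336 days ≥ 2 months (≈60 days) ✓; rating 3 ≥ 3 ✓; site Tampa ✗ (not Raleigh, Lyon, or Osaka) → not eligible.

Fitness Allowance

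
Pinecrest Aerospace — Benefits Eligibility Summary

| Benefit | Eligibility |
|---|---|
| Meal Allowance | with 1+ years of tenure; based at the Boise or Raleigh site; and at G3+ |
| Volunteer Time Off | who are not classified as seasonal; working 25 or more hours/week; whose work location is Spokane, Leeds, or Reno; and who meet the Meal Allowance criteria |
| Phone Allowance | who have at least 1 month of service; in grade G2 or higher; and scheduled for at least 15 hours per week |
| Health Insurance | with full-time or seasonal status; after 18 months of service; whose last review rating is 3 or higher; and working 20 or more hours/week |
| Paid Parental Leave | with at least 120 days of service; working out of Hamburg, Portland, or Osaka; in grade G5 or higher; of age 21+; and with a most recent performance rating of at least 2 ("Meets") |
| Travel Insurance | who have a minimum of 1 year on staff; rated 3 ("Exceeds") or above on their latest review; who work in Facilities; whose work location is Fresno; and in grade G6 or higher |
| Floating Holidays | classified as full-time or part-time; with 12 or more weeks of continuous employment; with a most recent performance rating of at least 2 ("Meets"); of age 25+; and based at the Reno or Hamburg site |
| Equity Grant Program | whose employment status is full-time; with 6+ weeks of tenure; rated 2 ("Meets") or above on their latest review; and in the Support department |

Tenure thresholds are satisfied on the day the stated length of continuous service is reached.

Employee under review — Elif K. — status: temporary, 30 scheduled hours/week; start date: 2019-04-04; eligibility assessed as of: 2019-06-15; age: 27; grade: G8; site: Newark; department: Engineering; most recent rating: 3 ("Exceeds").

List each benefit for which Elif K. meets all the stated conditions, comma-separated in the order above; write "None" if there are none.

Service from 2019-04-04 to 2019-06-15: 72 days.
Meal Allowance — service 72 days < 1 year (≈365 days) ✗ → not eligible.
Volunteer Time Off — status temporary ✓ (not excluded); 30 hrs/wk ≥ 25 ✓; site Newark ✗ (not Spokane, Leeds, or Reno) → not eligible.
Phone Allowance — service 72 days ≥ 1 month (≈30 days) ✓; grade G8 ≥ G2 ✓; 30 hrs/wk ≥ 15 ✓ → eligible.
Health Insurance — status temporary ✗ (requires full-time or seasonal) → not eligible.
Paid Parental Leave — service 72 days < 120 days ✗ → not eligible.
Travel Insurance — service 72 days < 1 year (≈365 days) ✗ → not eligible.
Floating Holidays — status temporary ✗ (requires full-time or part-time) → not eligible.
Equity Grant Program — status temporary ✗ (requires full-time) → not eligible.

Phone Allowance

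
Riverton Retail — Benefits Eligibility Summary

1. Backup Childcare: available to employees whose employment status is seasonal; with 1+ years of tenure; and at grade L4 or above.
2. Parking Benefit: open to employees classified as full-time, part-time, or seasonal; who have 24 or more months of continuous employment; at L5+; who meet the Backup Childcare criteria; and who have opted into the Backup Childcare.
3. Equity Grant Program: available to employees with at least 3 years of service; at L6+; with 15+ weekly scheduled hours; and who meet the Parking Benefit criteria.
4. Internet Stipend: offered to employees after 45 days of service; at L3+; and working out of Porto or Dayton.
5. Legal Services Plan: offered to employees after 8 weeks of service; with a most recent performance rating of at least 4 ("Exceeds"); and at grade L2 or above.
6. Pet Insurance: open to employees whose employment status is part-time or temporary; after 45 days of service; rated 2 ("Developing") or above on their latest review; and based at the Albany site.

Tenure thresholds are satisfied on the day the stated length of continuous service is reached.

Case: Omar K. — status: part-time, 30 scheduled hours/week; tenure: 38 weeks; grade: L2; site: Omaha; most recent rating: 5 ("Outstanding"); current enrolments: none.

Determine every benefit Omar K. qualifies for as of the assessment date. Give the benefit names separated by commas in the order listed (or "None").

Backup Childcare — status part-time ✗ (requires seasonal) → not eligible.
Parking Benefit — status part-time ✓; service 38 weeks < 24 months (≈720 days) ✗ → not eligible.
Equity Grant Program — service 38 weeks < 3 years (≈1095 days) ✗ → not eligible.
Internet Stipend — service 38 weeks ≥ 45 days ✓; grade L2 < L3 ✗ → not eligible.
Legal Services Plan — service 38 weeks ≥ 8 weeks ✓; rating 5 ≥ 4 ✓; grade L2 ≥ L2 ✓ → eligible.
Pet Insurance — status part-time ✓; service 38 weeks ≥ 45 days ✓; rating 5 ≥ 2 ✓; site Omaha ✗ (not Albany) → not eligible.

Legal Services Plan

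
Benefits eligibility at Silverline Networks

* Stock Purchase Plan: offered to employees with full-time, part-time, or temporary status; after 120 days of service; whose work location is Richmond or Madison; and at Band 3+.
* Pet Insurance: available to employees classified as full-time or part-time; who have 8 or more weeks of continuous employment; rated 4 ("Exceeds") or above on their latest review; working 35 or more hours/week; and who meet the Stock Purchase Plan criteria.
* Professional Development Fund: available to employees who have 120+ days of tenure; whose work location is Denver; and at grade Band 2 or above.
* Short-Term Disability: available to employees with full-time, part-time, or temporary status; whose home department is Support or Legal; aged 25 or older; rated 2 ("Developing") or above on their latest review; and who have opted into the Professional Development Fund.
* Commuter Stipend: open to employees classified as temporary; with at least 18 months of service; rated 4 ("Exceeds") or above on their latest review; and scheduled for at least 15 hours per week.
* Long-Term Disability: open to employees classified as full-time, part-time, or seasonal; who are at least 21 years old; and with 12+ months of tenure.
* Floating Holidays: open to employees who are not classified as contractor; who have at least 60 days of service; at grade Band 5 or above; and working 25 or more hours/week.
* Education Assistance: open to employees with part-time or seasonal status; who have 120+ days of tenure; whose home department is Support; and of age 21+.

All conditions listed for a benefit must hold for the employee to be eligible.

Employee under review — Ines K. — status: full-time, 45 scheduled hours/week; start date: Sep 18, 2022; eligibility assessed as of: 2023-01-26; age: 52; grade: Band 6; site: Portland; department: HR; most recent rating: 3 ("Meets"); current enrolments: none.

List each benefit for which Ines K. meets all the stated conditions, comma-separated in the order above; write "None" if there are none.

Floating Holidays

Service from Sep 18, 2022 to 2023-01-26: 130 days.
Stock Purchase Plan — status full-time ✓; service 130 days ≥ 120 days ✓; site Portland ✗ (not Richmond or Madison) → not eligible.
Pet Insurance — status full-time ✓; service 130 days ≥ 8 weeks (≈56 days) ✓; rating 3 < 4 ✗ → not eligible.
Professional Development Fund — service 130 days ≥ 120 days ✓; site Portland ✗ (not Denver) → not eligible.
Short-Term Disability — status full-time ✓; dept HR ✗ → not eligible.
Commuter Stipend — status full-time ✗ (requires temporary) → not eligible.
Long-Term Disability — status full-time ✓; age 52 ≥ 21 ✓; service 130 days < 12 months (≈360 days) ✗ → not eligible.
Floating Holidays — status full-time ✓ (not excluded); service 130 days ≥ 60 days ✓; grade Band 6 ≥ Band 5 ✓; 45 hrs/wk ≥ 25 ✓ → eligible.
Education Assistance — status full-time ✗ (requires part-time or seasonal) → not eligible.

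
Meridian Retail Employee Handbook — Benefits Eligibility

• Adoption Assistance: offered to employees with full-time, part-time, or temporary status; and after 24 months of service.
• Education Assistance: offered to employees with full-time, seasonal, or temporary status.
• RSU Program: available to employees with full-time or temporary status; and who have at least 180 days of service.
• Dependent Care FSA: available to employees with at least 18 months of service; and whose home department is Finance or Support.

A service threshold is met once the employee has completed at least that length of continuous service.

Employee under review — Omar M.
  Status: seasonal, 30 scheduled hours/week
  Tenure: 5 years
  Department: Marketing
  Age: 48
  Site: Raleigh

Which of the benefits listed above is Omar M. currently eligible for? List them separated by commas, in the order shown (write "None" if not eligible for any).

Education Assistance

Adoption Assistance — status seasonal ✗ (requires full-time, part-time, or temporary) → not eligible.
Education Assistance — status seasonal ✓ → eligible.
RSU Program — status seasonal ✗ (requires full-time or temporary) → not eligible.
Dependent Care FSA — service 5 years ≥ 18 months (≈540 days) ✓; dept Marketing ✗ → not eligible.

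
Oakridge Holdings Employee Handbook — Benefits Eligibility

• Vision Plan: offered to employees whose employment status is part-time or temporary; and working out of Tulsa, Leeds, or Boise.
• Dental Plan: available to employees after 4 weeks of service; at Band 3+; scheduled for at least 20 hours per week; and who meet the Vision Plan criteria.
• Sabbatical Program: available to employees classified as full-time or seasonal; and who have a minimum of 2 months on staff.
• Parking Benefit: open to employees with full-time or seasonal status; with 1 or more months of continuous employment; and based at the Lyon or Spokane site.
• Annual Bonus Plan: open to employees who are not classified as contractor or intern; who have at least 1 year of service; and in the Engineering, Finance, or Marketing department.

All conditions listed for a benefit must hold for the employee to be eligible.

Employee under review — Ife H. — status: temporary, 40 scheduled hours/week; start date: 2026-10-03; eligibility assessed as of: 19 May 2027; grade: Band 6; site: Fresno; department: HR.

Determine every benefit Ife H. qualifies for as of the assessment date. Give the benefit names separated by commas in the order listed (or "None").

Service from 2026-10-03 to 19 May 2027: 228 days.
Vision Plan — status temporary ✓; site Fresno ✗ (not Tulsa, Leeds, or Boise) → not eligible.
Dental Plan — service 228 days ≥ 4 weeks (≈28 days) ✓; grade Band 6 ≥ Band 3 ✓; 40 hrs/wk ≥ 20 ✓; not eligible for Vision Plan ✗ → not eligible.
Sabbatical Program — status temporary ✗ (requires full-time or seasonal) → not eligible.
Parking Benefit — status temporary ✗ (requires full-time or seasonal) → not eligible.
Annual Bonus Plan — status temporary ✓ (not excluded); service 228 days < 1 year (≈365 days) ✗ → not eligible.

None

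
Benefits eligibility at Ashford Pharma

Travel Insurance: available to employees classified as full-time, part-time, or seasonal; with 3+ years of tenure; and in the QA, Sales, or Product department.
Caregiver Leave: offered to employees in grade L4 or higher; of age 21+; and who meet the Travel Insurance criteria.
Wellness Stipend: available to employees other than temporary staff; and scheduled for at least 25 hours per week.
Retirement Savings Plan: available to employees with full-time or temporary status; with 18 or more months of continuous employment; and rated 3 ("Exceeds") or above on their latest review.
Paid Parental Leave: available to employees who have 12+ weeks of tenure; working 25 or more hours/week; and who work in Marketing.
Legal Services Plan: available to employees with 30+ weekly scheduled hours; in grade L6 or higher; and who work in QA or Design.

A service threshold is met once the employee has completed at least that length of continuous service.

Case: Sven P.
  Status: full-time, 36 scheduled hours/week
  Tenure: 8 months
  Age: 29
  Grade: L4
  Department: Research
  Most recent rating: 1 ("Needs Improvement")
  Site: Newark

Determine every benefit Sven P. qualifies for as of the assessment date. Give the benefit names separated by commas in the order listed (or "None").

Travel Insurance — status full-time ✓; service 8 months < 3 years (≈1095 days) ✗ → not eligible.
Caregiver Leave — grade L4 ≥ L4 ✓; age 29 ≥ 21 ✓; not eligible for Travel Insurance ✗ → not eligible.
Wellness Stipend — status full-time ✓ (not excluded); 36 hrs/wk ≥ 25 ✓ → eligible.
Retirement Savings Plan — status full-time ✓; service 8 months < 18 months ✗ → not eligible.
Paid Parental Leave — service 8 months ≥ 12 weeks (≈84 days) ✓; 36 hrs/wk ≥ 25 ✓; dept Research ✗ → not eligible.
Legal Services Plan — 36 hrs/wk ≥ 30 ✓; grade L4 < L6 ✗ → not eligible.

Wellness Stipend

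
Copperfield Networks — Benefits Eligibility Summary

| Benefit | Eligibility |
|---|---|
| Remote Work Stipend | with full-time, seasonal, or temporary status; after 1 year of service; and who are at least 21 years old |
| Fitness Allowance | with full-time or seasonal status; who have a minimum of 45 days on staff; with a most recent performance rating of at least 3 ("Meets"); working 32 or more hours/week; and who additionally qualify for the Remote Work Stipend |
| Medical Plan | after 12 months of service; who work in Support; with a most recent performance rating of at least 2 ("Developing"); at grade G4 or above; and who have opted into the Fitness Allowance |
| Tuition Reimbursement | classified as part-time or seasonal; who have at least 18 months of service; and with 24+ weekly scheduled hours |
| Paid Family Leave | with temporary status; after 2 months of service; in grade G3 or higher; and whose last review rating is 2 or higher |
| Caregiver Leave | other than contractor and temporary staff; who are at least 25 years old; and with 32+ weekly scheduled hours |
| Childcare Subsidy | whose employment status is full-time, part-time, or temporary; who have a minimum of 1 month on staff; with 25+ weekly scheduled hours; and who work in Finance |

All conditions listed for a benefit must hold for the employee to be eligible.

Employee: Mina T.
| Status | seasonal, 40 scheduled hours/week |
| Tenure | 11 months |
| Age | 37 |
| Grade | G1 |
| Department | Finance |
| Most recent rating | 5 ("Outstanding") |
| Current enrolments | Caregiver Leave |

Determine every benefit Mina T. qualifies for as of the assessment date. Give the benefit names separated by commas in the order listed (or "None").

Remote Work Stipend — status seasonal ✓; service 11 months < 1 year (≈365 days) ✗ → not eligible.
Fitness Allowance — status seasonal ✓; service 11 months ≥ 45 days ✓; rating 5 ≥ 3 ✓; 40 hrs/wk ≥ 32 ✓; not eligible for Remote Work Stipend ✗ → not eligible.
Medical Plan — service 11 months < 12 months ✗ → not eligible.
Tuition Reimbursement — status seasonal ✓; service 11 months < 18 months ✗ → not eligible.
Paid Family Leave — status seasonal ✗ (requires temporary) → not eligible.
Caregiver Leave — status seasonal ✓ (not excluded); age 37 ≥ 25 ✓; 40 hrs/wk ≥ 32 ✓ → eligible.
Childcare Subsidy — status seasonal ✗ (requires full-time, part-time, or temporary) → not eligible.

Caregiver Leave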